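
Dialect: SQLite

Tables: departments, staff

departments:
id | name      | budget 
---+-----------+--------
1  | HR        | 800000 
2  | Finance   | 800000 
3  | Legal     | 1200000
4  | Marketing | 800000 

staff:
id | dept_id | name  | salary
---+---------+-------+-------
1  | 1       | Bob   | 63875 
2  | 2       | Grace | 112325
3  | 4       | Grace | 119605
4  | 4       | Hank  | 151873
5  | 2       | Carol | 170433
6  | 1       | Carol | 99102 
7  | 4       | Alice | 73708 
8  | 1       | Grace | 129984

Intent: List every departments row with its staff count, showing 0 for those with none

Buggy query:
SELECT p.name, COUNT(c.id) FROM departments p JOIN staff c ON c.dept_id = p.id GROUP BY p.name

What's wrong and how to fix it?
Bug: An inner join excludes parents with zero children

Fix: Switch to LEFT JOIN to retain unmatched parent rows

Corrected query:
SELECT p.name, COUNT(c.id) FROM departments p LEFT JOIN staff c ON c.dept_id = p.id GROUP BY p.name

Result:
name      | COUNT(c.id)
----------+------------
Finance   | 2          
HR        | 3          
Legal     | 0          
Marketing | 3          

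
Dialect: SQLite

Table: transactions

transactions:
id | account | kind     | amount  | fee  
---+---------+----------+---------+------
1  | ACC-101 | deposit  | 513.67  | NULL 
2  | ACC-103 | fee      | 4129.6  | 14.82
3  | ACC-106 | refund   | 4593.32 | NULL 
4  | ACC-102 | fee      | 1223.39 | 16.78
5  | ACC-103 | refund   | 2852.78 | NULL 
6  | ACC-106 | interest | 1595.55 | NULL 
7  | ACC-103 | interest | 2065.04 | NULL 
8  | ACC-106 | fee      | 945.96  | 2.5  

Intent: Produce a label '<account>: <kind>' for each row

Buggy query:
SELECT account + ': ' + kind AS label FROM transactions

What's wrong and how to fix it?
Bug: SQLite uses || for string concatenation; + coerces text to numbers (yielding 0)

Fix: Replace + with || to concatenate text

Corrected query:
SELECT account || ': ' || kind AS label FROM transactions

Result:
label            
-----------------
ACC-101: deposit 
ACC-103: fee     
ACC-106: refund  
ACC-102: fee     
ACC-103: refund  
ACC-106: interest
ACC-103: interest
ACC-106: fee     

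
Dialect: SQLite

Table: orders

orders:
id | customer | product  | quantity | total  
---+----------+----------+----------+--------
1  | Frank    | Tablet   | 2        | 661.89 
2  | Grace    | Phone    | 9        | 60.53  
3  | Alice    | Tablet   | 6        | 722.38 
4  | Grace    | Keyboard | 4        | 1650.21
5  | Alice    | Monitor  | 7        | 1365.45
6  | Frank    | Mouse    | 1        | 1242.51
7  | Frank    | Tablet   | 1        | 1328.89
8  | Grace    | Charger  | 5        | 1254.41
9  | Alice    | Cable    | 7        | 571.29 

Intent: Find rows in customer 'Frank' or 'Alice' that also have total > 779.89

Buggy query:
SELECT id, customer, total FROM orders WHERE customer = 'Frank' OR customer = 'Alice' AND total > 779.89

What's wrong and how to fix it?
Bug: Without parentheses, AND is evaluated before OR, so the total filter only applies to the 'Alice' branch

Fix: Group the OR with parentheses (or use IN), then AND the threshold

Corrected query:
SELECT id, customer, total FROM orders WHERE (customer = 'Frank' OR customer = 'Alice') AND total > 779.89

Result:
id | customer | total  
---+----------+--------
5  | Alice    | 1365.45
6  | Frank    | 1242.51
7  | Frank    | 1328.89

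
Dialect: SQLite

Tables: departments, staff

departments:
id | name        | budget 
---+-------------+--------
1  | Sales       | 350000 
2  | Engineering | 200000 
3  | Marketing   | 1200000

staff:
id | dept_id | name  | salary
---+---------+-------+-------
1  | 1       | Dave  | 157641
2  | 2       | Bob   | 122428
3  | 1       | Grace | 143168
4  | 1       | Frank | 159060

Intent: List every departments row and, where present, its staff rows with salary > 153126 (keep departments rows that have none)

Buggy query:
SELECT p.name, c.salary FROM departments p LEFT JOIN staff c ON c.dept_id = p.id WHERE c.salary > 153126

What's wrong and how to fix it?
Bug: A WHERE condition on the right-hand table after LEFT JOIN drops unmatched parents

Fix: Put 'c.salary > 153126' in the JOIN's ON clause instead of WHERE

Corrected query:
SELECT p.name, c.salary FROM departments p LEFT JOIN staff c ON c.dept_id = p.id AND c.salary > 153126

Result:
name        | salary
------------+-------
Sales       | 157641
Sales       | 159060
Engineering | NULL  
Marketing   | NULL  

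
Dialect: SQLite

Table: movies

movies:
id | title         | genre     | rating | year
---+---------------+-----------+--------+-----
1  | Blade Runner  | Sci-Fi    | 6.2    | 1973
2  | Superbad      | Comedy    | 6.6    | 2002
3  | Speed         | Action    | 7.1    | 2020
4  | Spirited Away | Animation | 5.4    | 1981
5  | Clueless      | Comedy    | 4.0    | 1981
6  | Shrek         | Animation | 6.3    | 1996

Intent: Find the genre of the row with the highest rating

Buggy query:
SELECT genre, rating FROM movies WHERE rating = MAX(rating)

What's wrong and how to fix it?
Bug: MAX(rating) is an aggregate and cannot be used directly in WHERE

Fix: Wrap MAX in a scalar subquery so WHERE compares against a single value

Corrected query:
SELECT genre, rating FROM movies WHERE rating = (SELECT MAX(rating) FROM movies)

Result:
genre  | rating
-------+-------
Action | 7.1   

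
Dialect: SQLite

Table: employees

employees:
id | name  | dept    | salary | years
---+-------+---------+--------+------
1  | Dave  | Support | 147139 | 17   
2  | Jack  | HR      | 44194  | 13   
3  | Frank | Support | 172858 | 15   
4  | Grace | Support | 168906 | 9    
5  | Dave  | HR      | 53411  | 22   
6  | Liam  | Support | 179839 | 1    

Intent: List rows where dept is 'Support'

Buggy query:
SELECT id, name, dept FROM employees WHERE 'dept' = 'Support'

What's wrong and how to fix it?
Bug: Single quotes denote string literals in SQL; the column name is being compared as a constant string

Fix: Reference the column as dept without single quotes

Corrected query:
SELECT id, name, dept FROM employees WHERE dept = 'Support'

Result:
id | name  | dept   
---+-------+--------
1  | Dave  | Support
3  | Frank | Support
4  | Grace | Support
6  | Liam  | Support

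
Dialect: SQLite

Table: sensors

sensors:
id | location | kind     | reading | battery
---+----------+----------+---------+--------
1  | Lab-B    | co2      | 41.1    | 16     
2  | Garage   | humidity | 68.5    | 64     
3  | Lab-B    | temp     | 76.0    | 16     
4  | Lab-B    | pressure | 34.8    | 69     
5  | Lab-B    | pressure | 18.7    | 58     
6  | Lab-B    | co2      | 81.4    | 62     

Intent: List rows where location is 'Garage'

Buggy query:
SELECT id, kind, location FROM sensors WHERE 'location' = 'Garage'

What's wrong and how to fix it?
Bug: 'location' in single quotes is a string literal, not the column; the comparison is literal-vs-literal and never true

Fix: Remove the quotes around the column name (or use double quotes for an identifier)

Corrected query:
SELECT id, kind, location FROM sensors WHERE location = 'Garage'

Result:
id | kind     | location
---+----------+---------
2  | humidity | Garage  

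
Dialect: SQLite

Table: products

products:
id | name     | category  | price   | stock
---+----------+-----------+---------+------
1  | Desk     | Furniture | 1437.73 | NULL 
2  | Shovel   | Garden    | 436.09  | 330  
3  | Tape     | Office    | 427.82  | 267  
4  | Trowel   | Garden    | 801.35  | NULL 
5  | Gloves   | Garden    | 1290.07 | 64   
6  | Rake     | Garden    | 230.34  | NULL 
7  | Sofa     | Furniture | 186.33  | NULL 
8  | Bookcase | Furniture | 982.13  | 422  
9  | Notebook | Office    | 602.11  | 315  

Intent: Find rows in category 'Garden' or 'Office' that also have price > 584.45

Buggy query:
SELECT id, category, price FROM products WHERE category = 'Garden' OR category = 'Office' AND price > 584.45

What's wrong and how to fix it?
Bug: Without parentheses, AND is evaluated before OR, so the price filter only applies to the 'Office' branch

Fix: Add parentheses around the OR so the AND applies to both alternatives

Corrected query:
SELECT id, category, price FROM products WHERE (category = 'Garden' OR category = 'Office') AND price > 584.45

Result:
id | category | price  
---+----------+--------
4  | Garden   | 801.35 
5  | Garden   | 1290.07
9  | Office   | 602.11 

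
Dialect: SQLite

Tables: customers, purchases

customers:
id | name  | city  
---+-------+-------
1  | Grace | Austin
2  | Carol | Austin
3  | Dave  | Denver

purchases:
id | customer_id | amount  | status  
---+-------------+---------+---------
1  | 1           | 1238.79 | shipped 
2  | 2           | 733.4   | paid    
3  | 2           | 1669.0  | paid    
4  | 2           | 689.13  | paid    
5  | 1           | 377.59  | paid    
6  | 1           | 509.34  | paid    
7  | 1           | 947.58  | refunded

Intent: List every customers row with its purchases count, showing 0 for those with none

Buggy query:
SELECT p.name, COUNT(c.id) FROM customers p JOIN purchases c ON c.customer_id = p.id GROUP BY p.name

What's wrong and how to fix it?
Bug: INNER JOIN drops customers rows that have no matching purchases rows

Fix: Use LEFT JOIN so parents without children still appear (COUNT(c.id) gives 0)

Corrected query:
SELECT p.name, COUNT(c.id) FROM customers p LEFT JOIN purchases c ON c.customer_id = p.id GROUP BY p.name

Result:
name  | COUNT(c.id)
------+------------
Carol | 3          
Dave  | 0          
Grace | 4          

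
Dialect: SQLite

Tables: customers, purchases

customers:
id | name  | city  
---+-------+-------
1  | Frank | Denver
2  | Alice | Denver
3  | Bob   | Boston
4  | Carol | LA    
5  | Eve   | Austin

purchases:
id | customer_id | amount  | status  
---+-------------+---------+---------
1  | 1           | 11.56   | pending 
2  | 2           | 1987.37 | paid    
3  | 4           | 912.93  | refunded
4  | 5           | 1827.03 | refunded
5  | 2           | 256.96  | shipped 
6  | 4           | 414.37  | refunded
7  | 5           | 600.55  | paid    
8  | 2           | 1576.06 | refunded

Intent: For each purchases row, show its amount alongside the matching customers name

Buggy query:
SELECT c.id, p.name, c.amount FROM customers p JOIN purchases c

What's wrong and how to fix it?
Bug: Missing join condition: each purchases row is matched to all customers rows instead of just its own

Fix: Add ON c.customer_id = p.id to the JOIN

Corrected query:
SELECT c.id, p.name, c.amount FROM customers p JOIN purchases c ON c.customer_id = p.id

Result:
id | name  | amount 
---+-------+--------
1  | Frank | 11.56  
2  | Alice | 1987.37
3  | Carol | 912.93 
4  | Eve   | 1827.03
5  | Alice | 256.96 
6  | Carol | 414.37 
7  | Eve   | 600.55 
8  | Alice | 1576.06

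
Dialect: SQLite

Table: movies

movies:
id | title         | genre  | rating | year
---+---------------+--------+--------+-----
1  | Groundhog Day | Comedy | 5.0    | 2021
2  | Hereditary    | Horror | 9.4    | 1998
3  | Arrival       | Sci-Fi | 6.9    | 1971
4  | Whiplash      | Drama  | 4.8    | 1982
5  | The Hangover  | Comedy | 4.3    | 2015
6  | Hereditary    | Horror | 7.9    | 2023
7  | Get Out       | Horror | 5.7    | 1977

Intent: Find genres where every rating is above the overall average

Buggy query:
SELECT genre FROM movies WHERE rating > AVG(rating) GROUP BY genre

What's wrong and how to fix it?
Bug: AVG() is an aggregate; it can't sit directly in WHERE

Fix: Use a subquery for AVG and a HAVING MIN(...) filter so the condition holds for every row in the group

Corrected query:
SELECT genre FROM movies GROUP BY genre HAVING MIN(rating) > (SELECT AVG(rating) FROM movies)

Result:
genre 
------
Sci-Fi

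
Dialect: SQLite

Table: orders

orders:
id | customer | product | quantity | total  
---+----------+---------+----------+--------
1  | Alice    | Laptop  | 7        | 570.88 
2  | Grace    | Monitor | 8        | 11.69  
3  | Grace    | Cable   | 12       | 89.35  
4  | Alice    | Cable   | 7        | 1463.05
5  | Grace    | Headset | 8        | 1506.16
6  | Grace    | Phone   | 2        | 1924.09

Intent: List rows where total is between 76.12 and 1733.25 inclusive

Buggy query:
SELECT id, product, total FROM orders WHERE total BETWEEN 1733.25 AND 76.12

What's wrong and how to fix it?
Bug: BETWEEN expects the lower bound first; with 1733.25 AND 76.12 the range is empty

Fix: Swap the bounds so the smaller value comes first

Corrected query:
SELECT id, product, total FROM orders WHERE total BETWEEN 76.12 AND 1733.25

Result:
id | product | total  
---+---------+--------
1  | Laptop  | 570.88 
3  | Cable   | 89.35  
4  | Cable   | 1463.05
5  | Headset | 1506.16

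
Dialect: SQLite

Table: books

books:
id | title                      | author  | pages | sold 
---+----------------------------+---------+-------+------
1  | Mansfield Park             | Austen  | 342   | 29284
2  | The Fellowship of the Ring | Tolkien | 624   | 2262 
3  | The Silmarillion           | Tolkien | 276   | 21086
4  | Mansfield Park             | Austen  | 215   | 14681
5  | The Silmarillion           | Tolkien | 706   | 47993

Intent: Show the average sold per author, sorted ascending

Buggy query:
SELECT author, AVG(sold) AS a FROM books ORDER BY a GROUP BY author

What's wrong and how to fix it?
Bug: ORDER BY appears before GROUP BY; SQL clause order requires GROUP BY first

Fix: Reorder: SELECT … FROM … GROUP BY … ORDER BY …

Corrected query:
SELECT author, AVG(sold) AS a FROM books GROUP BY author ORDER BY a

Result:
author  | a           
--------+-------------
Austen  | 21982.5     
Tolkien | 23780.333333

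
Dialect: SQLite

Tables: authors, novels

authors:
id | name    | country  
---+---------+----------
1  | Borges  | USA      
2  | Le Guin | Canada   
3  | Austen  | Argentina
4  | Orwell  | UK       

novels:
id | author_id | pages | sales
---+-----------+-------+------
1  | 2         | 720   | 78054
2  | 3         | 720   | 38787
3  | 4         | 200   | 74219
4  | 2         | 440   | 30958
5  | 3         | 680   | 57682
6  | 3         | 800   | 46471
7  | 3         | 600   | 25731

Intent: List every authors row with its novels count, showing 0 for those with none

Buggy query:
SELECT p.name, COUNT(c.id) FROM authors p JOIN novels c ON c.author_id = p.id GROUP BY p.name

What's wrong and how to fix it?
Bug: INNER JOIN drops authors rows that have no matching novels rows

Fix: Use LEFT JOIN so parents without children still appear (COUNT(c.id) gives 0)

Corrected query:
SELECT p.name, COUNT(c.id) FROM authors p LEFT JOIN novels c ON c.author_id = p.id GROUP BY p.name

Result:
name    | COUNT(c.id)
--------+------------
Austen  | 4          
Borges  | 0          
Le Guin | 2          
Orwell  | 1          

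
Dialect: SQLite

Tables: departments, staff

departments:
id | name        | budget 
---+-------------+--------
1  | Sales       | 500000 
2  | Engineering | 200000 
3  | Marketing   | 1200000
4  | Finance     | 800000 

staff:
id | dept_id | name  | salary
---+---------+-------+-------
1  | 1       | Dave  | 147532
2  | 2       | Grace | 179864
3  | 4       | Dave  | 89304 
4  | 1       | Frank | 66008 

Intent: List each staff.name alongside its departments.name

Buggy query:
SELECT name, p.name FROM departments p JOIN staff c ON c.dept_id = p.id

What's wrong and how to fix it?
Bug: Both tables have a 'name' column; the unqualified reference is ambiguous

Fix: Qualify the column with its table alias (c.name)

Corrected query:
SELECT c.name, p.name FROM departments p JOIN staff c ON c.dept_id = p.id

Result:
name  | name       
------+------------
Dave  | Sales      
Grace | Engineering
Dave  | Finance    
Frank | Sales      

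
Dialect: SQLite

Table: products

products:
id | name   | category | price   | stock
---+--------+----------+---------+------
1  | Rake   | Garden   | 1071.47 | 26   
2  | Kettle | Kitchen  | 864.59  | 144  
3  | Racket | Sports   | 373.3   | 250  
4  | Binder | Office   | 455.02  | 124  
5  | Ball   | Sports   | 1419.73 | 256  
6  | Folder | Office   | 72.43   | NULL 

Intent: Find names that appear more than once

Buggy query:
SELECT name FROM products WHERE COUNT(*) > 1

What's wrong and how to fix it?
Bug: WHERE can't reference COUNT(*); aggregates are computed after WHERE

Fix: GROUP BY name, then filter groups with HAVING COUNT(*) > 1

Corrected query:
SELECT name FROM products GROUP BY name HAVING COUNT(*) > 1

Result:
(no rows)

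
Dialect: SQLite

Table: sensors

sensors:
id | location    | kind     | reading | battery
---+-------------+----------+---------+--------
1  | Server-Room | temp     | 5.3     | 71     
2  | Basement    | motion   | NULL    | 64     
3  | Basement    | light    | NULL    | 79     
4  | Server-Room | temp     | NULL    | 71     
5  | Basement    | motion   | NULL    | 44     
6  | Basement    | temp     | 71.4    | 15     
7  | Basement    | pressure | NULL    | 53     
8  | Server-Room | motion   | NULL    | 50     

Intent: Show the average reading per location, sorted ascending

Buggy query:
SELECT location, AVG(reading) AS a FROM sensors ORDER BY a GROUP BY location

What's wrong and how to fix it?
Bug: GROUP BY must precede ORDER BY

Fix: Move ORDER BY to the end, after GROUP BY

Corrected query:
SELECT location, AVG(reading) AS a FROM sensors GROUP BY location ORDER BY a

Result:
location    | a   
------------+-----
Server-Room | 5.3 
Basement    | 71.4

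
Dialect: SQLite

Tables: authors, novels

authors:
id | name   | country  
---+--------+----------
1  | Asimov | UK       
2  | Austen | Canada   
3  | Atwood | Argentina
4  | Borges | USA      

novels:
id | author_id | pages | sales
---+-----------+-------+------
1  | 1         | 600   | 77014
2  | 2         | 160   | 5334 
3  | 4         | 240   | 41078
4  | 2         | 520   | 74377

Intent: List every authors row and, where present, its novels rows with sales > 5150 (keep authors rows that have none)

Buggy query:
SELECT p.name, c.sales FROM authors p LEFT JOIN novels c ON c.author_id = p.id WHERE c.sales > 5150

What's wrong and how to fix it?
Bug: Filtering c.sales in WHERE discards the NULL rows produced by LEFT JOIN, turning it into an inner join

Fix: Put 'c.sales > 5150' in the JOIN's ON clause instead of WHERE

Corrected query:
SELECT p.name, c.sales FROM authors p LEFT JOIN novels c ON c.author_id = p.id AND c.sales > 5150

Result:
name   | sales
-------+------
Asimov | 77014
Austen | 5334 
Austen | 74377
Atwood | NULL 
Borges | 41078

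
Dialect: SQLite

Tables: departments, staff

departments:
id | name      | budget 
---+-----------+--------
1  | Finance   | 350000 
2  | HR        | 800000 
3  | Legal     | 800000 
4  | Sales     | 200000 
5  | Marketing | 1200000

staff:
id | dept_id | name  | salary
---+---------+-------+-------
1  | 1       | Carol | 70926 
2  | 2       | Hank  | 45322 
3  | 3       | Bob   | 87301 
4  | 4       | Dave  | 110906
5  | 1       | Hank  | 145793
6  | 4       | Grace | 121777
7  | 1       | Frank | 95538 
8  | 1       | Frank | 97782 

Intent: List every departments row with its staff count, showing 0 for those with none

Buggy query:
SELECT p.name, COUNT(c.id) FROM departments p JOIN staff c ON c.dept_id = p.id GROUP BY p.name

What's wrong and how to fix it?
Bug: INNER JOIN drops departments rows that have no matching staff rows

Fix: Use LEFT JOIN so parents without children still appear (COUNT(c.id) gives 0)

Corrected query:
SELECT p.name, COUNT(c.id) FROM departments p LEFT JOIN staff c ON c.dept_id = p.id GROUP BY p.name

Result:
name      | COUNT(c.id)
----------+------------
Finance   | 4          
HR        | 1          
Legal     | 1          
Marketing | 0          
Sales     | 2          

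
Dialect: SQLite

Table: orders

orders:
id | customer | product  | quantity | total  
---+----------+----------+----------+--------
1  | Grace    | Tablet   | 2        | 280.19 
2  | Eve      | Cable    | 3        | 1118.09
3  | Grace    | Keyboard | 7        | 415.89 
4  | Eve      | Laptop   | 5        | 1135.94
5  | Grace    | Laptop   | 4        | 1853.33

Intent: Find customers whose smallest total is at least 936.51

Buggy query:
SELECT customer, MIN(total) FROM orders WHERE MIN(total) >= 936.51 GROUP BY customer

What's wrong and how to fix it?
Bug: Aggregates like MIN are computed per group after WHERE runs

Fix: Use HAVING for the per-group MIN condition

Corrected query:
SELECT customer, MIN(total) FROM orders GROUP BY customer HAVING MIN(total) >= 936.51

Result:
customer | MIN(total)
---------+-----------
Eve      | 1118.09   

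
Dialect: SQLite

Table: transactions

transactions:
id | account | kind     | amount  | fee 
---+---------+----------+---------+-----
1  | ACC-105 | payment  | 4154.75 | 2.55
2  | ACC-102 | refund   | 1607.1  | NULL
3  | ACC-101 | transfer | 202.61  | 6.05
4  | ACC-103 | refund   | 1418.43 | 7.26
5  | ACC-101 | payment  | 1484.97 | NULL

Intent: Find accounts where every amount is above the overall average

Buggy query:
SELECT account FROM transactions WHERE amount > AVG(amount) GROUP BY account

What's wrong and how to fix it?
Bug: AVG() is an aggregate; it can't sit directly in WHERE

Fix: Use a subquery for AVG and a HAVING MIN(...) filter so the condition holds for every row in the group

Corrected query:
SELECT account FROM transactions GROUP BY account HAVING MIN(amount) > (SELECT AVG(amount) FROM transactions)

Result:
account
-------
ACC-105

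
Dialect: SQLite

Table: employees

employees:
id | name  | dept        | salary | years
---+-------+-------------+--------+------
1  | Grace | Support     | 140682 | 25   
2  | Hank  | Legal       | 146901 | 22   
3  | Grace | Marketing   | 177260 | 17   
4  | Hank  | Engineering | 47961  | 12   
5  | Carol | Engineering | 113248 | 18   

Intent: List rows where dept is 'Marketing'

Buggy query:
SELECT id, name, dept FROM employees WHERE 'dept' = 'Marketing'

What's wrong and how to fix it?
Bug: Single quotes denote string literals in SQL; the column name is being compared as a constant string

Fix: Reference the column as dept without single quotes

Corrected query:
SELECT id, name, dept FROM employees WHERE dept = 'Marketing'

Result:
id | name  | dept     
---+-------+----------
3  | Grace | Marketing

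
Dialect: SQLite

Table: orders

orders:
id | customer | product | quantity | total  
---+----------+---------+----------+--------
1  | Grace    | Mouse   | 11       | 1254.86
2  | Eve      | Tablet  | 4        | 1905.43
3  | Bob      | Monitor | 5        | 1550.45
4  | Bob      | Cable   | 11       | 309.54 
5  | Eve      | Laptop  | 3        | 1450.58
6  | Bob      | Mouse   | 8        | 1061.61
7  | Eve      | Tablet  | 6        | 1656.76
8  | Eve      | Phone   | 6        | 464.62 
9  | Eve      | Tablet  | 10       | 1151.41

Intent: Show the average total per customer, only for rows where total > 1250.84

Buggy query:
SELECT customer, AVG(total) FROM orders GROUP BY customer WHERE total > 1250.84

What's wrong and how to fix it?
Bug: Row-level WHERE must come before GROUP BY in the clause order

Fix: Place WHERE between FROM and GROUP BY

Corrected query:
SELECT customer, AVG(total) FROM orders WHERE total > 1250.84 GROUP BY customer

Result:
customer | AVG(total) 
---------+------------
Bob      | 1550.45    
Eve      | 1670.923333
Grace    | 1254.86    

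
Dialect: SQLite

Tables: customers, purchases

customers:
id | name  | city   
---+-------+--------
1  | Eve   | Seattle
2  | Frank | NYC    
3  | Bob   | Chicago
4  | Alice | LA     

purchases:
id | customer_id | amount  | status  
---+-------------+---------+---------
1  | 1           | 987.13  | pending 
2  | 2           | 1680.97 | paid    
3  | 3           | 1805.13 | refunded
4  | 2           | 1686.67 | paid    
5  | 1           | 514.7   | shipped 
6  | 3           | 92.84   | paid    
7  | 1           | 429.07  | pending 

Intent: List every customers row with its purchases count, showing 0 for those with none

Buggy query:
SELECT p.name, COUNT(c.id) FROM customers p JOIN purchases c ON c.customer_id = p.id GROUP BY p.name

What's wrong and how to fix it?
Bug: INNER JOIN drops customers rows that have no matching purchases rows

Fix: Switch to LEFT JOIN to retain unmatched parent rows

Corrected query:
SELECT p.name, COUNT(c.id) FROM customers p LEFT JOIN purchases c ON c.customer_id = p.id GROUP BY p.name

Result:
name  | COUNT(c.id)
------+------------
Alice | 0          
Bob   | 2          
Eve   | 3          
Frank | 2          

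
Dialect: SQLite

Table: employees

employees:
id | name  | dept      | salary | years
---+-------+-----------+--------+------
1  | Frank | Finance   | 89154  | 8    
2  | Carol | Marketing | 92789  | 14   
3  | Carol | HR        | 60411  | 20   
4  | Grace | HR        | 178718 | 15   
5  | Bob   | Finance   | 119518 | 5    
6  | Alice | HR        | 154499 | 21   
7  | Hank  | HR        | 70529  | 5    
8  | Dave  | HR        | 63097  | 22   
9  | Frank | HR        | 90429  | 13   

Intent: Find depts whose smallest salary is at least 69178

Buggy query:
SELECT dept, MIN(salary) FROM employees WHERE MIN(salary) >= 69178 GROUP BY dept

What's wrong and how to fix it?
Bug: MIN() in WHERE is a misuse of aggregate

Fix: Replace WHERE with HAVING after the GROUP BY

Corrected query:
SELECT dept, MIN(salary) FROM employees GROUP BY dept HAVING MIN(salary) >= 69178

Result:
dept      | MIN(salary)
----------+------------
Finance   | 89154      
Marketing | 92789      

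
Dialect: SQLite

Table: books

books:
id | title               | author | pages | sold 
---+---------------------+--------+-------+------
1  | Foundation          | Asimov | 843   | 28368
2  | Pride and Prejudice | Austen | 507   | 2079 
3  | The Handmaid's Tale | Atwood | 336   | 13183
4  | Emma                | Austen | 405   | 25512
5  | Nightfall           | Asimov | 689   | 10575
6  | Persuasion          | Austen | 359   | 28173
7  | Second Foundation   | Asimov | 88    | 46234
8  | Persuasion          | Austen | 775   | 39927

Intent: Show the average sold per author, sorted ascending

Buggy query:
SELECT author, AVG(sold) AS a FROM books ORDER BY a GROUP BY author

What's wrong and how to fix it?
Bug: GROUP BY must precede ORDER BY

Fix: Reorder: SELECT … FROM … GROUP BY … ORDER BY …

Corrected query:
SELECT author, AVG(sold) AS a FROM books GROUP BY author ORDER BY a

Result:
author | a           
-------+-------------
Atwood | 13183       
Austen | 23922.75    
Asimov | 28392.333333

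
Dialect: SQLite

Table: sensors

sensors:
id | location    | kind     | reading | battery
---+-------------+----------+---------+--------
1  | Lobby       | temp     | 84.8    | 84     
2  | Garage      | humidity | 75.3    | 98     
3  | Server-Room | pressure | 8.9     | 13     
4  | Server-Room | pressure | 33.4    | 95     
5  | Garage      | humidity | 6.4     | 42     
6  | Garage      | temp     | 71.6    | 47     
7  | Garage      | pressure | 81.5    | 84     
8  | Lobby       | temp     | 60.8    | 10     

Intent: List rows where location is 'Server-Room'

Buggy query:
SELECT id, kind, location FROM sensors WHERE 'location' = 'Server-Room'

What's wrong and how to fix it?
Bug: Single quotes denote string literals in SQL; the column name is being compared as a constant string

Fix: Remove the quotes around the column name (or use double quotes for an identifier)

Corrected query:
SELECT id, kind, location FROM sensors WHERE location = 'Server-Room'

Result:
id | kind     | location   
---+----------+------------
3  | pressure | Server-Room
4  | pressure | Server-Room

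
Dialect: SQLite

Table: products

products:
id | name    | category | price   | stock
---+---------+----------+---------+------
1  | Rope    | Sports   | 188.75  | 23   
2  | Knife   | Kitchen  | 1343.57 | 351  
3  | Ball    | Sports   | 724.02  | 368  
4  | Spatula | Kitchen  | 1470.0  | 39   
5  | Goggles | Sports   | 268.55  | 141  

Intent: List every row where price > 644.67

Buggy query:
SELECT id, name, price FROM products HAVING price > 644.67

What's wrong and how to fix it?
Bug: HAVING filters the output of aggregation, but this query has no GROUP BY and no aggregate functions, so SQLite rejects it (HAVING clause on a non-aggregate query); the condition here is per row

Fix: Replace HAVING with WHERE since the condition applies to individual rows

Corrected query:
SELECT id, name, price FROM products WHERE price > 644.67

Result:
id | name    | price  
---+---------+--------
2  | Knife   | 1343.57
3  | Ball    | 724.02 
4  | Spatula | 1470   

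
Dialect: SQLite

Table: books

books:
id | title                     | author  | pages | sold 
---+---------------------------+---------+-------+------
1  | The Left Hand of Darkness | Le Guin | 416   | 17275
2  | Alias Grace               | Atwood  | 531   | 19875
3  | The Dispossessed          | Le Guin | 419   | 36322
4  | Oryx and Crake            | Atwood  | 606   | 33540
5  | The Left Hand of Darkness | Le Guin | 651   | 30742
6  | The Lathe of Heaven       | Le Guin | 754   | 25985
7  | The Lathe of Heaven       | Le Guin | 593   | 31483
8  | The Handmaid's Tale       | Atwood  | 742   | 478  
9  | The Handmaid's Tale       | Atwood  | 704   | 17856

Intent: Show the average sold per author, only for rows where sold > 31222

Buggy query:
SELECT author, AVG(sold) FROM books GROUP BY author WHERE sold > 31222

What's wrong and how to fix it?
Bug: Row-level WHERE must come before GROUP BY in the clause order

Fix: Move the WHERE clause before GROUP BY

Corrected query:
SELECT author, AVG(sold) FROM books WHERE sold > 31222 GROUP BY author

Result:
author  | AVG(sold)
--------+----------
Atwood  | 33540    
Le Guin | 33902.5  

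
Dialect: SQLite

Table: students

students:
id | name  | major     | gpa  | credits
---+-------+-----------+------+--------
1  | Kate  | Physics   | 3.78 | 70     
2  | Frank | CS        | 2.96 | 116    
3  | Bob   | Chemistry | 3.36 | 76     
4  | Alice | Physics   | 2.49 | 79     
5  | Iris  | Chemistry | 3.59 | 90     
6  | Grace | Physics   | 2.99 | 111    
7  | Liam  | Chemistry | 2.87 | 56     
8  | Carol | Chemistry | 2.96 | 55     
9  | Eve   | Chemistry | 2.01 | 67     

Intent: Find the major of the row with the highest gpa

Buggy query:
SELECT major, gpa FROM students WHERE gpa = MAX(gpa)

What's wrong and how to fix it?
Bug: MAX(gpa) is an aggregate and cannot be used directly in WHERE

Fix: Wrap MAX in a scalar subquery so WHERE compares against a single value

Corrected query:
SELECT major, gpa FROM students WHERE gpa = (SELECT MAX(gpa) FROM students)

Result:
major   | gpa 
--------+-----
Physics | 3.78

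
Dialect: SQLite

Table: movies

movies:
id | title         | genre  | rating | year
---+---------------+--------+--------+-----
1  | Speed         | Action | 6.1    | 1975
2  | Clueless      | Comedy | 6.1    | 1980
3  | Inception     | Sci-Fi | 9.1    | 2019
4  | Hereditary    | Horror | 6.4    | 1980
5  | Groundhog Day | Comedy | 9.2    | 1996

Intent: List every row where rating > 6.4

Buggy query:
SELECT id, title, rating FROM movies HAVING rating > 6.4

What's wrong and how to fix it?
Bug: HAVING filters the output of aggregation, but this query has no GROUP BY and no aggregate functions, so SQLite rejects it (HAVING clause on a non-aggregate query); the condition here is per row

Fix: Replace HAVING with WHERE since the condition applies to individual rows

Corrected query:
SELECT id, title, rating FROM movies WHERE rating > 6.4

Result:
id | title         | rating
---+---------------+-------
3  | Inception     | 9.1   
5  | Groundhog Day | 9.2   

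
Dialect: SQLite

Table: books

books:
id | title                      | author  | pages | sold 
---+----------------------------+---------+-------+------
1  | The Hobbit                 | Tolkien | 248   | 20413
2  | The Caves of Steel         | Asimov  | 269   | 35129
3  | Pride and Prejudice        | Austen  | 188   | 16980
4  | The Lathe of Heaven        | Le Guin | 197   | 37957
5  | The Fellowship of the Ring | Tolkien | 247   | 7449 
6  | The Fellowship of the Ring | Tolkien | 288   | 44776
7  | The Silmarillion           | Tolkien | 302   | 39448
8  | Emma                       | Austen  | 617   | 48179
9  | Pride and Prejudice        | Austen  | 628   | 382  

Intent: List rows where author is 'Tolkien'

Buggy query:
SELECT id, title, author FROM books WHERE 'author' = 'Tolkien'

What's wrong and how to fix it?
Bug: Single quotes denote string literals in SQL; the column name is being compared as a constant string

Fix: Remove the quotes around the column name (or use double quotes for an identifier)

Corrected query:
SELECT id, title, author FROM books WHERE author = 'Tolkien'

Result:
id | title                      | author 
---+----------------------------+--------
1  | The Hobbit                 | Tolkien
5  | The Fellowship of the Ring | Tolkien
6  | The Fellowship of the Ring | Tolkien
7  | The Silmarillion           | Tolkien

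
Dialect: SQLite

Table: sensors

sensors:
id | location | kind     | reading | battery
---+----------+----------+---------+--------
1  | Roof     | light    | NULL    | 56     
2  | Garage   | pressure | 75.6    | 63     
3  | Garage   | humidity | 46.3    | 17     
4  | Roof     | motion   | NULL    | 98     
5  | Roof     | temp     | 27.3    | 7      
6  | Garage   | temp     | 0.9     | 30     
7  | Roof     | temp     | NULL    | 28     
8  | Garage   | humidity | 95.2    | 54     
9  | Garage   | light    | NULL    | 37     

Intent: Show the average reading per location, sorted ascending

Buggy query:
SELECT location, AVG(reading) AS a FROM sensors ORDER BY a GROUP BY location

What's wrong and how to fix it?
Bug: GROUP BY must precede ORDER BY

Fix: Move ORDER BY to the end, after GROUP BY

Corrected query:
SELECT location, AVG(reading) AS a FROM sensors GROUP BY location ORDER BY a

Result:
location | a   
---------+-----
Roof     | 27.3
Garage   | 54.5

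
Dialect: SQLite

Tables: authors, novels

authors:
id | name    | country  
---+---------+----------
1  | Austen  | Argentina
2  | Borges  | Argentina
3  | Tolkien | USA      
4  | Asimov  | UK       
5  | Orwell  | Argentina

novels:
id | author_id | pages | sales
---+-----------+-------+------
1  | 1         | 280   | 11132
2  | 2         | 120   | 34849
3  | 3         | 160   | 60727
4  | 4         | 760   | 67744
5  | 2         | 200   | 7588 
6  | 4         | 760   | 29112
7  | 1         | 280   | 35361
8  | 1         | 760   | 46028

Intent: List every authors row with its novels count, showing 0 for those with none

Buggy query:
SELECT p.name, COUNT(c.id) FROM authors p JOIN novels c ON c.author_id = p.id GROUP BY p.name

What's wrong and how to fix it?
Bug: An inner join excludes parents with zero children

Fix: Use LEFT JOIN so parents without children still appear (COUNT(c.id) gives 0)

Corrected query:
SELECT p.name, COUNT(c.id) FROM authors p LEFT JOIN novels c ON c.author_id = p.id GROUP BY p.name

Result:
name    | COUNT(c.id)
--------+------------
Asimov  | 2          
Austen  | 3          
Borges  | 2          
Orwell  | 0          
Tolkien | 1          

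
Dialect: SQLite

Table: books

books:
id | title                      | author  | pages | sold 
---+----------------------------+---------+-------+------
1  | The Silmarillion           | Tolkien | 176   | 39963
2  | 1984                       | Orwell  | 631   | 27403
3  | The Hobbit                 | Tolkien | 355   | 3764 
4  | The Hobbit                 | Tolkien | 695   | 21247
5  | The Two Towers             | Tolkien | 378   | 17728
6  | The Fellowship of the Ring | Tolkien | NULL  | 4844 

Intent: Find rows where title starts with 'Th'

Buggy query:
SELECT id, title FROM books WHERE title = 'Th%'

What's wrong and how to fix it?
Bug: Wildcards only work with LIKE; '=' treats '%' as a literal character

Fix: Use LIKE for wildcard pattern matching

Corrected query:
SELECT id, title FROM books WHERE title LIKE 'Th%'

Result:
id | title                     
---+---------------------------
1  | The Silmarillion          
3  | The Hobbit                
4  | The Hobbit                
5  | The Two Towers            
6  | The Fellowship of the Ring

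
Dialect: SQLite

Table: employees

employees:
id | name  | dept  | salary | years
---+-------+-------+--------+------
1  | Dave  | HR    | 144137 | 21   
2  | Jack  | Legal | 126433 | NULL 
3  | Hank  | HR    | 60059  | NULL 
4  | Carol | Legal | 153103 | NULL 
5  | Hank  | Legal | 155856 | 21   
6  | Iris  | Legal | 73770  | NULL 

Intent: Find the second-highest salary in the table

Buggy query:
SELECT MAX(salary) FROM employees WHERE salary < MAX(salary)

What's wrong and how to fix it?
Bug: MAX(salary) on the right of the comparison is an aggregate-in-WHERE error

Fix: Compute the overall MAX in a subquery, then take MAX of rows below it

Corrected query:
SELECT MAX(salary) FROM employees WHERE salary < (SELECT MAX(salary) FROM employees)

Result:
MAX(salary)
-----------
153103     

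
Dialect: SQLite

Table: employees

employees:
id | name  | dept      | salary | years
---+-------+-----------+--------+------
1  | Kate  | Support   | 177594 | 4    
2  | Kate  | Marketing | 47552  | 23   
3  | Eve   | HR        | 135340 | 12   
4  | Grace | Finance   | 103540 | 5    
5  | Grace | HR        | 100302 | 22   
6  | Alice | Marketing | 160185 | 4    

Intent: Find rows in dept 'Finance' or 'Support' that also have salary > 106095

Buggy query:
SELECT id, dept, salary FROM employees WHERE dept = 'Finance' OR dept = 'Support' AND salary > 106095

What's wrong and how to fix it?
Bug: AND binds tighter than OR, so this parses as dept = 'Finance' OR (dept = 'Support' AND salary > 106095)

Fix: Add parentheses around the OR so the AND applies to both alternatives

Corrected query:
SELECT id, dept, salary FROM employees WHERE (dept = 'Finance' OR dept = 'Support') AND salary > 106095

Result:
id | dept    | salary
---+---------+-------
1  | Support | 177594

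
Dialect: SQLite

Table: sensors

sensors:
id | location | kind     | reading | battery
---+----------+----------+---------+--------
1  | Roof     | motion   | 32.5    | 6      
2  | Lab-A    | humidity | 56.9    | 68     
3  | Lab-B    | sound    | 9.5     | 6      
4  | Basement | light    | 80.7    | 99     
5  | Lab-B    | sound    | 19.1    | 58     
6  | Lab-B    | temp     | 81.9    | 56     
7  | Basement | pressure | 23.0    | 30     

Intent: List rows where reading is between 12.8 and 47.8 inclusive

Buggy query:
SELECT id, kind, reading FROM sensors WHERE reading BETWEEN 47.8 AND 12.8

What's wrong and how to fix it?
Bug: The bounds are reversed; BETWEEN a AND b requires a <= b to match anything

Fix: Write BETWEEN 12.8 AND 47.8

Corrected query:
SELECT id, kind, reading FROM sensors WHERE reading BETWEEN 12.8 AND 47.8

Result:
id | kind     | reading
---+----------+--------
1  | motion   | 32.5   
5  | sound    | 19.1   
7  | pressure | 23     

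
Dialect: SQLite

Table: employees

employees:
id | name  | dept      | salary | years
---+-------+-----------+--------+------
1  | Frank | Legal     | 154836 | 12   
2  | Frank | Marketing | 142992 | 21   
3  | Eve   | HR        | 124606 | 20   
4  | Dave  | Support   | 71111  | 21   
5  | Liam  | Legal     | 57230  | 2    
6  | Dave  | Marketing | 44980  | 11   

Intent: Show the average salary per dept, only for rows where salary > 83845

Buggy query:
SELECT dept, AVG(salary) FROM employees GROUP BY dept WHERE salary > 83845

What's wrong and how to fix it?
Bug: WHERE cannot follow GROUP BY

Fix: Move the WHERE clause before GROUP BY

Corrected query:
SELECT dept, AVG(salary) FROM employees WHERE salary > 83845 GROUP BY dept

Result:
dept      | AVG(salary)
----------+------------
HR        | 124606     
Legal     | 154836     
Marketing | 142992     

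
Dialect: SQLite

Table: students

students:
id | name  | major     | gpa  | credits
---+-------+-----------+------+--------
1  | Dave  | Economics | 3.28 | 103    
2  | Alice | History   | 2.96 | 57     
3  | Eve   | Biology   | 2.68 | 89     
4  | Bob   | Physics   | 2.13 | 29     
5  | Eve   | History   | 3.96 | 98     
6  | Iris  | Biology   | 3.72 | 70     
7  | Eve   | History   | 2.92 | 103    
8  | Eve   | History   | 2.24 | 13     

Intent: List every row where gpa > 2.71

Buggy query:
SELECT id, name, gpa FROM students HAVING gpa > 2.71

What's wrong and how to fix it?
Bug: This is a non-aggregate query (no GROUP BY, no aggregates), so in SQLite the HAVING clause is invalid here; a row-level condition belongs in WHERE

Fix: Use WHERE for row-level filtering

Corrected query:
SELECT id, name, gpa FROM students WHERE gpa > 2.71

Result:
id | name  | gpa 
---+-------+-----
1  | Dave  | 3.28
2  | Alice | 2.96
5  | Eve   | 3.96
6  | Iris  | 3.72
7  | Eve   | 2.92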